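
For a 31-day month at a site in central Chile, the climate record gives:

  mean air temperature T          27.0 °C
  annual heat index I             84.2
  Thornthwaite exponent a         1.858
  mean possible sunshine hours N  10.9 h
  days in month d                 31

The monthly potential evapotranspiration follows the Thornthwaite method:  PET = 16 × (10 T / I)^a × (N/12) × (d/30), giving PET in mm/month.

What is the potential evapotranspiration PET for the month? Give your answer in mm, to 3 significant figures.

131 mm

10T/I = 10 × 27.0 / 84.2 = 3.2067
(10T/I)^a = 3.2067^1.858 = 8.7148
Uncorrected PET = 16 × 8.7148 = 139.437 mm
Correction = (N/12)(d/30) = (10.9/12)(31/30) = 0.9386
PET = 139.437 × 0.9386 = 130.876 mm/month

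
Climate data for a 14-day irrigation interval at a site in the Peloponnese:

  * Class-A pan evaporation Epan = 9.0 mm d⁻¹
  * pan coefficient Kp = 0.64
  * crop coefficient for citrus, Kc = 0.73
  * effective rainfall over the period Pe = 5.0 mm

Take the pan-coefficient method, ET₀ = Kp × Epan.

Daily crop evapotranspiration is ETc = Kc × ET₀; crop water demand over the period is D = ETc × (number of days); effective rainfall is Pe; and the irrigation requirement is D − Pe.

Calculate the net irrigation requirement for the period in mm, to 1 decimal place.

ET₀ = 0.64 × 9.0 = 5.7600 mm/d
ETc = Kc × ET₀ = 0.73 × 5.7600 = 4.2048 mm/d
Crop demand D = ETc × 14 d = 4.2048 × 14 = 58.867 mm
D − Pe = 58.867 − 5.0 = 53.867 mm

53.9 mm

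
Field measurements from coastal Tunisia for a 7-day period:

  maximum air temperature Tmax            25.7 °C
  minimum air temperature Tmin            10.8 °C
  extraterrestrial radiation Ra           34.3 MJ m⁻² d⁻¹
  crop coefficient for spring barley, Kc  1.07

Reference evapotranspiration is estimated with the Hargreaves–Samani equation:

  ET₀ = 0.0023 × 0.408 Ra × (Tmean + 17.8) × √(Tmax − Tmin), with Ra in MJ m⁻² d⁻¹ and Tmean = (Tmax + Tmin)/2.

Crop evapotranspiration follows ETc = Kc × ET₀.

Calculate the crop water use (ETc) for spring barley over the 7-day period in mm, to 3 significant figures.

Tmean = (25.7 + 10.8)/2 = 18.25 °C
0.408 Ra = 0.408 × 34.3 = 13.9944 mm/d equivalent
ET₀ = 0.0023 × 13.9944 × (18.25 + 17.8) × √14.9 = 0.0023 × 13.9944 × 36.05 × 3.8601 = 4.4791 mm/d
ETc = Kc × ET₀ = 1.07 × 4.4791 = 4.7926 mm/d
Over 7 days: 4.7926 × 7 = 33.548 mm

33.5 mm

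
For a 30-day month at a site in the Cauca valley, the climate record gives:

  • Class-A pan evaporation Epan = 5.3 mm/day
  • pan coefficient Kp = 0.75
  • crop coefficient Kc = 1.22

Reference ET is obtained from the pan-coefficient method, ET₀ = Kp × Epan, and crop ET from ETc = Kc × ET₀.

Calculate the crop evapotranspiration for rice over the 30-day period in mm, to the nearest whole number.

ET₀ = 0.75 × 5.3 = 3.9750 mm/d
ETc = Kc × ET₀ = 1.22 × 3.9750 = 4.8495 mm/d
Over 30 days: 4.8495 × 30 = 145.485 mm

145 mm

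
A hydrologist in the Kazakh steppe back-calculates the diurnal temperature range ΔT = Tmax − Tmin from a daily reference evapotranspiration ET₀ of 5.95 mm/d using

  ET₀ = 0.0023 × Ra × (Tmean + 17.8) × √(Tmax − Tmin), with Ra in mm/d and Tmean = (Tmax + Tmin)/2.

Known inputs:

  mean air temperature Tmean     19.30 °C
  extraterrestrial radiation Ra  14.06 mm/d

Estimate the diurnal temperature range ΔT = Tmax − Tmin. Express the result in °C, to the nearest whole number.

25 °C

√ΔT = ET₀ / [0.0023 × Ra × (Tmean+17.8)] = 5.95 / (0.0023 × 14.06 × 37.10) = 4.9594
ΔT = 4.9594² = 24.596 °C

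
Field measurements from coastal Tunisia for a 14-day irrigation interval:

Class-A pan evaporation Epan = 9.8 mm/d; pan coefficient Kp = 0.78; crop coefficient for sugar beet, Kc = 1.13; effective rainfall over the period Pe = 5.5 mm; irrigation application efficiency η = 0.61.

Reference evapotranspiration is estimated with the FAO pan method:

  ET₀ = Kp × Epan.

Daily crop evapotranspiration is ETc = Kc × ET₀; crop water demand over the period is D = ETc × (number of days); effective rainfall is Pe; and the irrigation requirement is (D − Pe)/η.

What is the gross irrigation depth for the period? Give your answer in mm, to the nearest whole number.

ET₀ = 0.78 × 9.8 = 7.6440 mm/d
ETc = Kc × ET₀ = 1.13 × 7.6440 = 8.6377 mm/d
Crop demand D = ETc × 14 d = 8.6377 × 14 = 120.928 mm
D − Pe = 120.928 − 5.5 = 115.428 mm
Gross irrigation = 115.428 / 0.61 = 189.226 mm

189 mm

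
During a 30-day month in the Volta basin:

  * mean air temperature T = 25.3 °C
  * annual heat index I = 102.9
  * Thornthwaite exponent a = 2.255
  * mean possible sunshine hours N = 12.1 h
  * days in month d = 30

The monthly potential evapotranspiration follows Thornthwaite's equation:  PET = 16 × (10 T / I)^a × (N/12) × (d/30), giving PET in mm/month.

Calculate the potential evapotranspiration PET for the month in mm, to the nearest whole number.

123 mm

10T/I = 10 × 25.3 / 102.9 = 2.4587
(10T/I)^a = 2.4587^2.255 = 7.6040
Uncorrected PET = 16 × 7.6040 = 121.664 mm
Correction = (N/12)(d/30) = (12.1/12)(30/30) = 1.0083
PET = 121.664 × 1.0083 = 122.674 mm/month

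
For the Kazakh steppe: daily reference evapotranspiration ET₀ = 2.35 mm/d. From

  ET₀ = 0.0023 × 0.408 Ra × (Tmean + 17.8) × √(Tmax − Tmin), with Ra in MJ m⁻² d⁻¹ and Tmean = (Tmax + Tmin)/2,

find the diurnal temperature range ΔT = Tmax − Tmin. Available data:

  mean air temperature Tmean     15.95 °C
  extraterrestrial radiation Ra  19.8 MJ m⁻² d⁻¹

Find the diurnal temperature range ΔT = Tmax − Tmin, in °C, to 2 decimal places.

√ΔT = ET₀ / [0.0023 × 0.408 × Ra × (Tmean+17.8)] = 2.35 / (0.0023 × 8.0784 × 33.75) = 3.7475
ΔT = 3.7475² = 14.044 °C

14.04 °C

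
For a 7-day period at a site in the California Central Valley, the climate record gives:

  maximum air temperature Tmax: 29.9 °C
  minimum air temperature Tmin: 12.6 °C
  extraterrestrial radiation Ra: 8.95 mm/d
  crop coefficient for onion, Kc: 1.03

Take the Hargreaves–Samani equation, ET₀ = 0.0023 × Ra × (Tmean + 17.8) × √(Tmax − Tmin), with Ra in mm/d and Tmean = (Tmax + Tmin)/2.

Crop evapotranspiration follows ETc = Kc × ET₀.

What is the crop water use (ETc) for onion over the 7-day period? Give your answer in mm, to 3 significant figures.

Tmean = (29.9 + 12.6)/2 = 21.25 °C
ET₀ = 0.0023 × 8.95 × (21.25 + 17.8) × √17.3 = 0.0023 × 8.95 × 39.05 × 4.1593 = 3.3434 mm/d
ETc = Kc × ET₀ = 1.03 × 3.3434 = 3.4437 mm/d
Over 7 days: 3.4437 × 7 = 24.106 mm

24.1 mm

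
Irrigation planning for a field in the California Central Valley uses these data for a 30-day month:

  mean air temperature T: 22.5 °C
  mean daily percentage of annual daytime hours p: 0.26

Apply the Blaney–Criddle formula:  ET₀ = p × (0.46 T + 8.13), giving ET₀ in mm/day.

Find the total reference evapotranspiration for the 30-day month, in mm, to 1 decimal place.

144.1 mm

ET₀ = 0.26 × (0.46 × 22.5 + 8.13) = 0.26 × 18.480 = 4.8048 mm/d
Monthly total = 4.8048 × 30 = 144.144 mm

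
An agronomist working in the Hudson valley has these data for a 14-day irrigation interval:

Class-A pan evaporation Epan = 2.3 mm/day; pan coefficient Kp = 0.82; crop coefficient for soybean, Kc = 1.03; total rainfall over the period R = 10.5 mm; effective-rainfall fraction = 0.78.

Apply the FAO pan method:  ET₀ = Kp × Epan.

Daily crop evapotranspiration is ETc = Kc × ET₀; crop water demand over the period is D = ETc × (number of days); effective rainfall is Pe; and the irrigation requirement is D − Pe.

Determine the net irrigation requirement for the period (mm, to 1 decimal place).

ET₀ = 0.82 × 2.3 = 1.8860 mm/d
ETc = Kc × ET₀ = 1.03 × 1.8860 = 1.9426 mm/d
Crop demand D = ETc × 14 d = 1.9426 × 14 = 27.196 mm
Pe = 0.78 × 10.5 = 8.190 mm
D − Pe = 27.196 − 8.190 = 19.006 mm

19.0 mm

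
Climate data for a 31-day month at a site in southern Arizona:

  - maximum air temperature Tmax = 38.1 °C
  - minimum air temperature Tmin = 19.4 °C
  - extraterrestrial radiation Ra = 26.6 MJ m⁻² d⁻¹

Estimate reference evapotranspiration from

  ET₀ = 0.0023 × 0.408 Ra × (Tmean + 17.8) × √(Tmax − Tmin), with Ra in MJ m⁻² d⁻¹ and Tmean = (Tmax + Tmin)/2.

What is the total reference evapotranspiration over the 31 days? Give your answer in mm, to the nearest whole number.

Tmean = (38.1 + 19.4)/2 = 28.75 °C
0.408 Ra = 0.408 × 26.6 = 10.8528 mm/d equivalent
ET₀ = 0.0023 × 10.8528 × (28.75 + 17.8) × √18.7 = 0.0023 × 10.8528 × 46.55 × 4.3243 = 5.0246 mm/d
Over 31 days: 5.0246 × 31 = 155.763 mm

156 mm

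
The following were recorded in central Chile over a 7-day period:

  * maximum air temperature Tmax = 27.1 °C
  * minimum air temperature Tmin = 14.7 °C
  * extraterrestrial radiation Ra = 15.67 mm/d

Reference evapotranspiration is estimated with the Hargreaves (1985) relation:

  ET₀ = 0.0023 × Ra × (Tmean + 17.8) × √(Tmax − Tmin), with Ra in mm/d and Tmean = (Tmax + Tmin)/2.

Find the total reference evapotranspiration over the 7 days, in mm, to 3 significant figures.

Tmean = (27.1 + 14.7)/2 = 20.90 °C
ET₀ = 0.0023 × 15.67 × (20.90 + 17.8) × √12.4 = 0.0023 × 15.67 × 38.70 × 3.5214 = 4.9116 mm/d
Over 7 days: 4.9116 × 7 = 34.381 mm

34.4 mm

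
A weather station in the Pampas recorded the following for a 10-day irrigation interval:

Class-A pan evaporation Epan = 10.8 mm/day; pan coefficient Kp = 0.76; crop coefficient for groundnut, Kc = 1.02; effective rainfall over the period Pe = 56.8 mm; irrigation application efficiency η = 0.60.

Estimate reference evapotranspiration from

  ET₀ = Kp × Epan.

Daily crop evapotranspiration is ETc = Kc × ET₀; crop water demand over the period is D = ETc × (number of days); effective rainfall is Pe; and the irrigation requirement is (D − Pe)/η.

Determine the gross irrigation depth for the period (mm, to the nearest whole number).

45 mm

ET₀ = 0.76 × 10.8 = 8.2080 mm/d
ETc = Kc × ET₀ = 1.02 × 8.2080 = 8.3722 mm/d
Crop demand D = ETc × 10 d = 8.3722 × 10 = 83.722 mm
D − Pe = 83.722 − 56.8 = 26.922 mm
Gross irrigation = 26.922 / 0.60 = 44.870 mm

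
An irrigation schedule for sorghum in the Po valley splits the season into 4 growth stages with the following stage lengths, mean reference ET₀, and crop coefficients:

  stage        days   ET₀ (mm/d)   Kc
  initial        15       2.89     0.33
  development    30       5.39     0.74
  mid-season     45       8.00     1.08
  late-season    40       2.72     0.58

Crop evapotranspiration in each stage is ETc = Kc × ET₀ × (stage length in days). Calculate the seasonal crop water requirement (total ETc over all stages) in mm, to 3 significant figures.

586 mm

initial: 0.33 × 2.89 × 15 = 14.31 mm
development: 0.74 × 5.39 × 30 = 119.66 mm
mid-season: 1.08 × 8.00 × 45 = 388.80 mm
late-season: 0.58 × 2.72 × 40 = 63.10 mm
Seasonal total = 585.87 mm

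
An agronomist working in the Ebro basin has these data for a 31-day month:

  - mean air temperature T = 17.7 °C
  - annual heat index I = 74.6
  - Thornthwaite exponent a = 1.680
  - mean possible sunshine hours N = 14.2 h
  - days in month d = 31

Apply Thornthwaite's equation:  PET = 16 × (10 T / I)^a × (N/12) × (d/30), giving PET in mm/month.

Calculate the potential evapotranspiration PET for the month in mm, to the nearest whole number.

10T/I = 10 × 17.7 / 74.6 = 2.3727
(10T/I)^a = 2.3727^1.680 = 4.2698
Uncorrected PET = 16 × 4.2698 = 68.317 mm
Correction = (N/12)(d/30) = (14.2/12)(31/30) = 1.2228
PET = 68.317 × 1.2228 = 83.538 mm/month

84 mm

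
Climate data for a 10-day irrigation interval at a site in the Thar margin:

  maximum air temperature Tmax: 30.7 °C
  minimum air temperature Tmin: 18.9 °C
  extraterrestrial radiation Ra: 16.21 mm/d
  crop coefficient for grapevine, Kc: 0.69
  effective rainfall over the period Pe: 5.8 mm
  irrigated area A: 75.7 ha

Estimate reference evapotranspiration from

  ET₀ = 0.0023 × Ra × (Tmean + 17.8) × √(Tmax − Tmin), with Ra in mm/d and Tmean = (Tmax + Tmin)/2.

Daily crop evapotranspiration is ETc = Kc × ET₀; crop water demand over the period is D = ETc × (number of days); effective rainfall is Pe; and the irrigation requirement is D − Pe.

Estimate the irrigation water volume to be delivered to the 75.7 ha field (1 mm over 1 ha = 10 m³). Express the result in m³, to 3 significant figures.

24100 m³

Tmean = (30.7 + 18.9)/2 = 24.80 °C
ET₀ = 0.0023 × 16.21 × (24.80 + 17.8) × √11.8 = 0.0023 × 16.21 × 42.60 × 3.4351 = 5.4558 mm/d
ETc = Kc × ET₀ = 0.69 × 5.4558 = 3.7645 mm/d
Crop demand D = ETc × 10 d = 3.7645 × 10 = 37.645 mm
D − Pe = 37.645 − 5.8 = 31.845 mm
Volume = 31.845 mm × 75.7 ha × 10 = 24106.7 m³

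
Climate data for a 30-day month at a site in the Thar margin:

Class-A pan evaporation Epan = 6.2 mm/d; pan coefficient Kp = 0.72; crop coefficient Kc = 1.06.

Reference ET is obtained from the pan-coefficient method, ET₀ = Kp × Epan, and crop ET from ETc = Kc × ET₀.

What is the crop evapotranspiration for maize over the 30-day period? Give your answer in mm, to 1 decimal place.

ET₀ = 0.72 × 6.2 = 4.4640 mm/d
ETc = Kc × ET₀ = 1.06 × 4.4640 = 4.7318 mm/d
Over 30 days: 4.7318 × 30 = 141.954 mm

142.0 mm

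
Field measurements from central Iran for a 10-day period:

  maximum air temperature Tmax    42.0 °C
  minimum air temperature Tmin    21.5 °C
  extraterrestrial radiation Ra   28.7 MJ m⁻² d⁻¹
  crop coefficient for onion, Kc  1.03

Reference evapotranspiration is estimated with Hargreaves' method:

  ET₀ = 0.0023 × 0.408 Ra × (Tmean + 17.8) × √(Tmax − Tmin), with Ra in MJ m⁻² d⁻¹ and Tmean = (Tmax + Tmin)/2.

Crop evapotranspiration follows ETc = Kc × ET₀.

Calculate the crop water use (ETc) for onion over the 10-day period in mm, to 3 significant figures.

62.2 mm

Tmean = (42.0 + 21.5)/2 = 31.75 °C
0.408 Ra = 0.408 × 28.7 = 11.7096 mm/d equivalent
ET₀ = 0.0023 × 11.7096 × (31.75 + 17.8) × √20.5 = 0.0023 × 11.7096 × 49.55 × 4.5277 = 6.0421 mm/d
ETc = Kc × ET₀ = 1.03 × 6.0421 = 6.2234 mm/d
Over 10 days: 6.2234 × 10 = 62.234 mm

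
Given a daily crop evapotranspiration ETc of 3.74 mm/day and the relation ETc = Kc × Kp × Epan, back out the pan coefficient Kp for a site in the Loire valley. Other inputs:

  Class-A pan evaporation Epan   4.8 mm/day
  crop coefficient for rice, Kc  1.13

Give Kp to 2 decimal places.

ETc = Kc × Kp × Epan  ⇒  Kp = ETc / (Kc × Epan)
Kp = 3.74 / (1.13 × 4.8) = 3.74 / 5.424 = 0.6895

0.69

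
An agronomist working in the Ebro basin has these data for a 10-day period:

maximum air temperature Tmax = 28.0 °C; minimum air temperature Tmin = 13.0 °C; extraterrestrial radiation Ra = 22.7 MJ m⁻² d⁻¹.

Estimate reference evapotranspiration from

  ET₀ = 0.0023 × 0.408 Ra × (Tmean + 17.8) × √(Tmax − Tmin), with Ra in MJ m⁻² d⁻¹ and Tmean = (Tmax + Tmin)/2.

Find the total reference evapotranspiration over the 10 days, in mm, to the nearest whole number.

Tmean = (28.0 + 13.0)/2 = 20.50 °C
0.408 Ra = 0.408 × 22.7 = 9.2616 mm/d equivalent
ET₀ = 0.0023 × 9.2616 × (20.50 + 17.8) × √15.0 = 0.0023 × 9.2616 × 38.30 × 3.8730 = 3.1598 mm/d
Over 10 days: 3.1598 × 10 = 31.598 mm

32 mm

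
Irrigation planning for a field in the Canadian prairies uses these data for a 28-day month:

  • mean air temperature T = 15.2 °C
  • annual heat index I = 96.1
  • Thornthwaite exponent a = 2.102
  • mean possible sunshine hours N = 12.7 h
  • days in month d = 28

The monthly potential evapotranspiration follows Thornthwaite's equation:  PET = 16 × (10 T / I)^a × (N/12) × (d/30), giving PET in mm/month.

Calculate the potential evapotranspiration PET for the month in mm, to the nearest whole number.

41 mm

10T/I = 10 × 15.2 / 96.1 = 1.5817
(10T/I)^a = 1.5817^2.102 = 2.6216
Uncorrected PET = 16 × 2.6216 = 41.946 mm
Correction = (N/12)(d/30) = (12.7/12)(28/30) = 0.9878
PET = 41.946 × 0.9878 = 41.434 mm/month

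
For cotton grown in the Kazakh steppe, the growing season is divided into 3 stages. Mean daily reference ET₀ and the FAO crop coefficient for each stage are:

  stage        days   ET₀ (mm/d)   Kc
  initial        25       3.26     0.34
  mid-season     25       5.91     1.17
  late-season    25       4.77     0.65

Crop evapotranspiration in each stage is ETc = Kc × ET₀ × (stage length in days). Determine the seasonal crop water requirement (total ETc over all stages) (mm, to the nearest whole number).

initial: 0.34 × 3.26 × 25 = 27.71 mm
mid-season: 1.17 × 5.91 × 25 = 172.87 mm
late-season: 0.65 × 4.77 × 25 = 77.51 mm
Seasonal total = 278.09 mm

278 mm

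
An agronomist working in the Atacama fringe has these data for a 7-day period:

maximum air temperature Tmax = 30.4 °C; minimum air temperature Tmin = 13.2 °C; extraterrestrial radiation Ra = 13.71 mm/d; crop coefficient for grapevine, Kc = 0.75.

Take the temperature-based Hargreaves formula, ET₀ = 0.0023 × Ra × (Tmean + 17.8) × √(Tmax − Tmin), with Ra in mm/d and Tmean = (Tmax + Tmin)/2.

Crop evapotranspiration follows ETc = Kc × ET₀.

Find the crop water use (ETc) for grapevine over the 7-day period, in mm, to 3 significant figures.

Tmean = (30.4 + 13.2)/2 = 21.80 °C
ET₀ = 0.0023 × 13.71 × (21.80 + 17.8) × √17.2 = 0.0023 × 13.71 × 39.60 × 4.1473 = 5.1788 mm/d
ETc = Kc × ET₀ = 0.75 × 5.1788 = 3.8841 mm/d
Over 7 days: 3.8841 × 7 = 27.189 mm

27.2 mm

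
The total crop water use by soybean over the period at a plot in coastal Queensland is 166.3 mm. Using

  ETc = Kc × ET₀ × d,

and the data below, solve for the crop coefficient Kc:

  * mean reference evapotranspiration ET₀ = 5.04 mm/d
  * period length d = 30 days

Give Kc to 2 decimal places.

ETc = Kc × ET₀ × d  ⇒  Kc = ETc / (ET₀ × d)
Kc = 166.3 / (5.04 × 30) = 166.3 / 151.20 = 1.0999

1.10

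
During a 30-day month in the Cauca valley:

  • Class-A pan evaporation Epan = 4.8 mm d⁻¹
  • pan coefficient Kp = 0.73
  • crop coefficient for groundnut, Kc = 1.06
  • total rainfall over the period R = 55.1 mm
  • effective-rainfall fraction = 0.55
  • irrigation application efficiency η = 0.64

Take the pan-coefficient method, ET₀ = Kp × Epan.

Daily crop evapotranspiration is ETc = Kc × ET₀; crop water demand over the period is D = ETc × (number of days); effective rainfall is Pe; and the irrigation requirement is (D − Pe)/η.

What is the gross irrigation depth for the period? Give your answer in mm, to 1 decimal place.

ET₀ = 0.73 × 4.8 = 3.5040 mm/d
ETc = Kc × ET₀ = 1.06 × 3.5040 = 3.7142 mm/d
Crop demand D = ETc × 30 d = 3.7142 × 30 = 111.426 mm
Pe = 0.55 × 55.1 = 30.305 mm
D − Pe = 111.426 − 30.305 = 81.121 mm
Gross irrigation = 81.121 / 0.64 = 126.752 mm

126.8 mm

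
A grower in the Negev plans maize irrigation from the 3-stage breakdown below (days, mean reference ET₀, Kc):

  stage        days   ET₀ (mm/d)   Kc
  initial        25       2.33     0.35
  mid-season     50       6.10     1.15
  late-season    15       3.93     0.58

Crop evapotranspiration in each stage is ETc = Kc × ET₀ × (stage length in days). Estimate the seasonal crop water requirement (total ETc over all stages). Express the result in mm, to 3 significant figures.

initial: 0.35 × 2.33 × 25 = 20.39 mm
mid-season: 1.15 × 6.10 × 50 = 350.75 mm
late-season: 0.58 × 3.93 × 15 = 34.19 mm
Seasonal total = 405.33 mm

405 mm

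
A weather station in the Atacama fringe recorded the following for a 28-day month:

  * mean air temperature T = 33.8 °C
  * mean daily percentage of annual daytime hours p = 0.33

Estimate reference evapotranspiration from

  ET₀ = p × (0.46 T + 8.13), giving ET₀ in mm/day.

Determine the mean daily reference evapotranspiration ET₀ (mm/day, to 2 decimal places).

ET₀ = 0.33 × (0.46 × 33.8 + 8.13) = 0.33 × 23.678 = 7.8137 mm/d

7.81 mm/day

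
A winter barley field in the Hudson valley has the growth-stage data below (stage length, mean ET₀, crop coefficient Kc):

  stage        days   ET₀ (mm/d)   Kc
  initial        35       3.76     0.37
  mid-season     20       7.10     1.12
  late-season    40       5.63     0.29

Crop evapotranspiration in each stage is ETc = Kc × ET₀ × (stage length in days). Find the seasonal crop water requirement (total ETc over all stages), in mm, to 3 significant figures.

initial: 0.37 × 3.76 × 35 = 48.69 mm
mid-season: 1.12 × 7.10 × 20 = 159.04 mm
late-season: 0.29 × 5.63 × 40 = 65.31 mm
Seasonal total = 273.04 mm

273 mm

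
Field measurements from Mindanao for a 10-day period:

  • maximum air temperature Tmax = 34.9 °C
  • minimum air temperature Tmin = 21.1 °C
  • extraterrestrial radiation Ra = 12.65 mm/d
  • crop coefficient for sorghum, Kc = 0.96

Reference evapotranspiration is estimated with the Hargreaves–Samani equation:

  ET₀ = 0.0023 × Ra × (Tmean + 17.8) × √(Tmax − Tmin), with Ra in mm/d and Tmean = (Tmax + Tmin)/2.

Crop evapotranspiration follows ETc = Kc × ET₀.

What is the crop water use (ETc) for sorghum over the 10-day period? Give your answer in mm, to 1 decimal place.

47.5 mm

Tmean = (34.9 + 21.1)/2 = 28.00 °C
ET₀ = 0.0023 × 12.65 × (28.00 + 17.8) × √13.8 = 0.0023 × 12.65 × 45.80 × 3.7148 = 4.9502 mm/d
ETc = Kc × ET₀ = 0.96 × 4.9502 = 4.7522 mm/d
Over 10 days: 4.7522 × 10 = 47.522 mm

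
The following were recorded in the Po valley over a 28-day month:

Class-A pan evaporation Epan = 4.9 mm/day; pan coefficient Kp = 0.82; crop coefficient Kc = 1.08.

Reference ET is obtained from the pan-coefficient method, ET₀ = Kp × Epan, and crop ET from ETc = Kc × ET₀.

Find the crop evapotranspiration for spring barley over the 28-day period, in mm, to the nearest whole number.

ET₀ = 0.82 × 4.9 = 4.0180 mm/d
ETc = Kc × ET₀ = 1.08 × 4.0180 = 4.3394 mm/d
Over 28 days: 4.3394 × 28 = 121.503 mm

122 mm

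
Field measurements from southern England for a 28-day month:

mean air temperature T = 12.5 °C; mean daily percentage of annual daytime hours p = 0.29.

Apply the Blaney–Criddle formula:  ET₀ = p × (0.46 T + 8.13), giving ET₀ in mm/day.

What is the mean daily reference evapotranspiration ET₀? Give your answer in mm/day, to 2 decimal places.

ET₀ = 0.29 × (0.46 × 12.5 + 8.13) = 0.29 × 13.880 = 4.0252 mm/d

4.03 mm/day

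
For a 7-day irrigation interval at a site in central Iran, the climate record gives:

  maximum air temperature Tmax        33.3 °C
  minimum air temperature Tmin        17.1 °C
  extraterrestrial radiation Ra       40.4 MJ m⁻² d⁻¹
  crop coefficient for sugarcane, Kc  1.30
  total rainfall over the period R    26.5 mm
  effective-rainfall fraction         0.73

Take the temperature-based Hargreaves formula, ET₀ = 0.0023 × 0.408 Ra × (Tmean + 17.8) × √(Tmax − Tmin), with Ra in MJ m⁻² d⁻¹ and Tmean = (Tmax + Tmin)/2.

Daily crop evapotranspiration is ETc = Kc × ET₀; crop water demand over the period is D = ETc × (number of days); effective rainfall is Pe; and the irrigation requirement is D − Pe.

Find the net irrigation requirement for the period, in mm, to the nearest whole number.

Tmean = (33.3 + 17.1)/2 = 25.20 °C
0.408 Ra = 0.408 × 40.4 = 16.4832 mm/d equivalent
ET₀ = 0.0023 × 16.4832 × (25.20 + 17.8) × √16.2 = 0.0023 × 16.4832 × 43.00 × 4.0249 = 6.5613 mm/d
ETc = Kc × ET₀ = 1.30 × 6.5613 = 8.5297 mm/d
Crop demand D = ETc × 7 d = 8.5297 × 7 = 59.708 mm
Pe = 0.73 × 26.5 = 19.345 mm
D − Pe = 59.708 − 19.345 = 40.363 mm

40 mm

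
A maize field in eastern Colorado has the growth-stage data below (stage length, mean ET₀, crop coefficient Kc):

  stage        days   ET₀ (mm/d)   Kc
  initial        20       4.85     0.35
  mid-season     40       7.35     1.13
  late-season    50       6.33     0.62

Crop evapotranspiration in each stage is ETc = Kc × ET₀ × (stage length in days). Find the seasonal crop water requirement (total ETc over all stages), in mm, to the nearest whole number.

562 mm

initial: 0.35 × 4.85 × 20 = 33.95 mm
mid-season: 1.13 × 7.35 × 40 = 332.22 mm
late-season: 0.62 × 6.33 × 50 = 196.23 mm
Seasonal total = 562.40 mm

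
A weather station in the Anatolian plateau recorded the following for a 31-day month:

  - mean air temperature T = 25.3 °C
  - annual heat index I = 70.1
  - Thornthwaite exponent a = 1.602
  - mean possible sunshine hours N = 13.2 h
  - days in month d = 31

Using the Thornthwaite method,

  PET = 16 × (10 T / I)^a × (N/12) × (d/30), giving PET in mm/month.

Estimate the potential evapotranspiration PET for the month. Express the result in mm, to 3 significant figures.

142 mm

10T/I = 10 × 25.3 / 70.1 = 3.6091
(10T/I)^a = 3.6091^1.602 = 7.8154
Uncorrected PET = 16 × 7.8154 = 125.046 mm
Correction = (N/12)(d/30) = (13.2/12)(31/30) = 1.1367
PET = 125.046 × 1.1367 = 142.140 mm/month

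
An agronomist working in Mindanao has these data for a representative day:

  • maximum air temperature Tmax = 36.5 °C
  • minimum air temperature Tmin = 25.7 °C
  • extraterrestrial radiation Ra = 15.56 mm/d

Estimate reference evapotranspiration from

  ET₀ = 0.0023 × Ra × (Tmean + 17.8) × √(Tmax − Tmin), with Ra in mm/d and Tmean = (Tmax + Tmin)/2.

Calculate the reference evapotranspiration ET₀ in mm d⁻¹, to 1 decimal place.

Tmean = (36.5 + 25.7)/2 = 31.10 °C
ET₀ = 0.0023 × 15.56 × (31.10 + 17.8) × √10.8 = 0.0023 × 15.56 × 48.90 × 3.2863 = 5.7511 mm/d

5.8 mm d⁻¹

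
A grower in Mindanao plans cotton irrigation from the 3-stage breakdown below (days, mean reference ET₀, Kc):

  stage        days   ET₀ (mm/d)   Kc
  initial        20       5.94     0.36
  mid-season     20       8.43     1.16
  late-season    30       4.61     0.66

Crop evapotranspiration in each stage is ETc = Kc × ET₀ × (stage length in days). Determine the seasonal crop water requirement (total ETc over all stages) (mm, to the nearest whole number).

330 mm

initial: 0.36 × 5.94 × 20 = 42.77 mm
mid-season: 1.16 × 8.43 × 20 = 195.58 mm
late-season: 0.66 × 4.61 × 30 = 91.28 mm
Seasonal total = 329.63 mm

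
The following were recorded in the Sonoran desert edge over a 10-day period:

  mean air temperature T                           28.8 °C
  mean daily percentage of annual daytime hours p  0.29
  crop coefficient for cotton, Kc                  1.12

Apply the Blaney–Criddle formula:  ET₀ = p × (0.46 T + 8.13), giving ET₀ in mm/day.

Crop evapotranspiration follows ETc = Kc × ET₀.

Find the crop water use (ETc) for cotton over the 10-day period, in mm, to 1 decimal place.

ET₀ = 0.29 × (0.46 × 28.8 + 8.13) = 0.29 × 21.378 = 6.1996 mm/d
ETc = Kc × ET₀ = 1.12 × 6.1996 = 6.9436 mm/d
Over 10 days: 6.9436 × 10 = 69.436 mm

69.4 mm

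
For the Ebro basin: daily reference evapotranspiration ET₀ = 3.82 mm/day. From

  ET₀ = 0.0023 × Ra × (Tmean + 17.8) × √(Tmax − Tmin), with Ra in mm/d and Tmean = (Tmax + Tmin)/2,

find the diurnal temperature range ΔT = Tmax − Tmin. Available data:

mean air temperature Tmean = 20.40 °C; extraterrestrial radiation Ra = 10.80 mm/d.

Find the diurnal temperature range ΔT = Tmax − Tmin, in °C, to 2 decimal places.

16.21 °C

√ΔT = ET₀ / [0.0023 × Ra × (Tmean+17.8)] = 3.82 / (0.0023 × 10.80 × 38.20) = 4.0258
ΔT = 4.0258² = 16.207 °C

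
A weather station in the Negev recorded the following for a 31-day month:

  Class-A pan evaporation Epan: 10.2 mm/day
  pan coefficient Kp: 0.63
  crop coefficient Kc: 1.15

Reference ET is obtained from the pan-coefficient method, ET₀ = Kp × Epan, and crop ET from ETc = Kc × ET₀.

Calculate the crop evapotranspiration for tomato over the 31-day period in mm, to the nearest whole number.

ET₀ = 0.63 × 10.2 = 6.4260 mm/d
ETc = Kc × ET₀ = 1.15 × 6.4260 = 7.3899 mm/d
Over 31 days: 7.3899 × 31 = 229.087 mm

229 mm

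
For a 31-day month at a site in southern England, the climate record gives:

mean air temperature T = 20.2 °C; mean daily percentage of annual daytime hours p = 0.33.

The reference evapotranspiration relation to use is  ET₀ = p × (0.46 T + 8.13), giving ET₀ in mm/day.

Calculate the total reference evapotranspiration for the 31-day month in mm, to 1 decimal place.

178.2 mm

ET₀ = 0.33 × (0.46 × 20.2 + 8.13) = 0.33 × 17.422 = 5.7493 mm/d
Monthly total = 5.7493 × 31 = 178.228 mm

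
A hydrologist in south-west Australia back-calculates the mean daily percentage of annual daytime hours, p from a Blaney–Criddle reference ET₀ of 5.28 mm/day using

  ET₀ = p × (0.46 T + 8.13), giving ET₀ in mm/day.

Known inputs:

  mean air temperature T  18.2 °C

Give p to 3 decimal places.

0.320

p = ET₀ / (0.46 T + 8.13) = 5.28 / (0.46 × 18.2 + 8.13) = 5.28 / 16.502 = 0.3200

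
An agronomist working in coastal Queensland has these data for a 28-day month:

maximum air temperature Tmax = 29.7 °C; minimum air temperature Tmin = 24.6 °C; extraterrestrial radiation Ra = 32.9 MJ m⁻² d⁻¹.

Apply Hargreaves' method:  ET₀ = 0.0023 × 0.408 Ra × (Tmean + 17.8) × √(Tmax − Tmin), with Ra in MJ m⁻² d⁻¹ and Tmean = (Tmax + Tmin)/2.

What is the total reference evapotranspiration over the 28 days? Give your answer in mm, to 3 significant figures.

87.8 mm

Tmean = (29.7 + 24.6)/2 = 27.15 °C
0.408 Ra = 0.408 × 32.9 = 13.4232 mm/d equivalent
ET₀ = 0.0023 × 13.4232 × (27.15 + 17.8) × √5.1 = 0.0023 × 13.4232 × 44.95 × 2.2583 = 3.1340 mm/d
Over 28 days: 3.1340 × 28 = 87.752 mm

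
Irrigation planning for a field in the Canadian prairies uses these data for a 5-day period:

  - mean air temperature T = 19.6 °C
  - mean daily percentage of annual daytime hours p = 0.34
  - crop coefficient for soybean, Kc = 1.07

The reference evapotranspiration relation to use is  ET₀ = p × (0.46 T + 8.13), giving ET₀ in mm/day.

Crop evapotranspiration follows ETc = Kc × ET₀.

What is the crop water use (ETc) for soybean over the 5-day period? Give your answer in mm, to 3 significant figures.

ET₀ = 0.34 × (0.46 × 19.6 + 8.13) = 0.34 × 17.146 = 5.8296 mm/d
ETc = Kc × ET₀ = 1.07 × 5.8296 = 6.2377 mm/d
Over 5 days: 6.2377 × 5 = 31.189 mm

31.2 mm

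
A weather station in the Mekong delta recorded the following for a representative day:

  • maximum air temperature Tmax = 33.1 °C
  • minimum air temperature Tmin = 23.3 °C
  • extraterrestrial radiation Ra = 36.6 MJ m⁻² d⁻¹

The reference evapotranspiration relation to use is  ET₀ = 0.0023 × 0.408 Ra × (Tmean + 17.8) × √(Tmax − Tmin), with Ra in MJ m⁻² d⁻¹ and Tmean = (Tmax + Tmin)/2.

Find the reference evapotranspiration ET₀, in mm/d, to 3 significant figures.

Tmean = (33.1 + 23.3)/2 = 28.20 °C
0.408 Ra = 0.408 × 36.6 = 14.9328 mm/d equivalent
ET₀ = 0.0023 × 14.9328 × (28.20 + 17.8) × √9.8 = 0.0023 × 14.9328 × 46.00 × 3.1305 = 4.9458 mm/d

4.95 mm/d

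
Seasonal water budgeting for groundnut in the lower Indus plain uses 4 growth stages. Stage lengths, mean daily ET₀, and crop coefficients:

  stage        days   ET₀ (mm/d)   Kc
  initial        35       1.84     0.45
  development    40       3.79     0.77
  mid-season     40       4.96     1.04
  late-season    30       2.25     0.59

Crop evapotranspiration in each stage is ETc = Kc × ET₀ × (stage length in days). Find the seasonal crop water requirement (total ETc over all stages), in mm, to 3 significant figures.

initial: 0.45 × 1.84 × 35 = 28.98 mm
development: 0.77 × 3.79 × 40 = 116.73 mm
mid-season: 1.04 × 4.96 × 40 = 206.34 mm
late-season: 0.59 × 2.25 × 30 = 39.83 mm
Seasonal total = 391.88 mm

392 mm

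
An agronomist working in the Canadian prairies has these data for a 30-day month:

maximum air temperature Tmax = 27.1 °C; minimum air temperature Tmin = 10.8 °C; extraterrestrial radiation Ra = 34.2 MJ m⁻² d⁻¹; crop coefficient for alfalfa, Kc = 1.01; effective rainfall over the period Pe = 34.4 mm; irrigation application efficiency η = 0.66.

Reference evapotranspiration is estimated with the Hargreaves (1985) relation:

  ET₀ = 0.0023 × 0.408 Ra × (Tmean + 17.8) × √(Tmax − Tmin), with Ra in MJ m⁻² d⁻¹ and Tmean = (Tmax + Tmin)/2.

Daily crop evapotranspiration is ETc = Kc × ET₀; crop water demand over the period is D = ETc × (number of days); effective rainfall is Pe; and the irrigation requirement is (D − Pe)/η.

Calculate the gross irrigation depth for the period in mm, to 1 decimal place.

Tmean = (27.1 + 10.8)/2 = 18.95 °C
0.408 Ra = 0.408 × 34.2 = 13.9536 mm/d equivalent
ET₀ = 0.0023 × 13.9536 × (18.95 + 17.8) × √16.3 = 0.0023 × 13.9536 × 36.75 × 4.0373 = 4.7617 mm/d
ETc = Kc × ET₀ = 1.01 × 4.7617 = 4.8093 mm/d
Crop demand D = ETc × 30 d = 4.8093 × 30 = 144.279 mm
D − Pe = 144.279 − 34.4 = 109.879 mm
Gross irrigation = 109.879 / 0.66 = 166.483 mm

166.5 mm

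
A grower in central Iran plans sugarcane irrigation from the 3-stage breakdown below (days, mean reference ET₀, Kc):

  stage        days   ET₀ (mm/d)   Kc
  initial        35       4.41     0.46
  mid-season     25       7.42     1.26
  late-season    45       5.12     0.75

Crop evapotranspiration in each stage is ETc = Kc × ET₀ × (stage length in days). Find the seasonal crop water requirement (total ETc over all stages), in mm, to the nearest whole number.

478 mm

initial: 0.46 × 4.41 × 35 = 71.00 mm
mid-season: 1.26 × 7.42 × 25 = 233.73 mm
late-season: 0.75 × 5.12 × 45 = 172.80 mm
Seasonal total = 477.53 mm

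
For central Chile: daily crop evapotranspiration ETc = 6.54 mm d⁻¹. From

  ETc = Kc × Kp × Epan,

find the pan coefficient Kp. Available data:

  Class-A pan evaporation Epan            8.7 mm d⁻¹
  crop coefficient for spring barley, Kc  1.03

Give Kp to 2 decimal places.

ETc = Kc × Kp × Epan  ⇒  Kp = ETc / (Kc × Epan)
Kp = 6.54 / (1.03 × 8.7) = 6.54 / 8.961 = 0.7298

0.73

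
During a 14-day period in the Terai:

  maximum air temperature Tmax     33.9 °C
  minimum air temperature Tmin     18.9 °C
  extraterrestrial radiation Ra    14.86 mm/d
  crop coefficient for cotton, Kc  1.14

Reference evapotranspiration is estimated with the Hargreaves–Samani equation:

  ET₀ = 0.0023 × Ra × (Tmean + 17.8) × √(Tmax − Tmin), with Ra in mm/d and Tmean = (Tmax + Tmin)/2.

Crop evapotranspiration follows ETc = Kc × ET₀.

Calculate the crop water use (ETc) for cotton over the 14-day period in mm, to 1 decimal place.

93.4 mm

Tmean = (33.9 + 18.9)/2 = 26.40 °C
ET₀ = 0.0023 × 14.86 × (26.40 + 17.8) × √15.0 = 0.0023 × 14.86 × 44.20 × 3.8730 = 5.8508 mm/d
ETc = Kc × ET₀ = 1.14 × 5.8508 = 6.6699 mm/d
Over 14 days: 6.6699 × 14 = 93.379 mm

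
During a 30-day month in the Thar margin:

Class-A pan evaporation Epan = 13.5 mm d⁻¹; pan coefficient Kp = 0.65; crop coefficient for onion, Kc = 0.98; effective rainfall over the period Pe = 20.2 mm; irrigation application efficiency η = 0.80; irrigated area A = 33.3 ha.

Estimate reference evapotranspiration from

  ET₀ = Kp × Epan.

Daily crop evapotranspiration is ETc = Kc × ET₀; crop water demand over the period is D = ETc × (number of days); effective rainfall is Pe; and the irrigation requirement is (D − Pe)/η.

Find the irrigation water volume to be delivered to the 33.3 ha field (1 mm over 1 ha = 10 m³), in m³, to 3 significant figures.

99000 m³

ET₀ = 0.65 × 13.5 = 8.7750 mm/d
ETc = Kc × ET₀ = 0.98 × 8.7750 = 8.5995 mm/d
Crop demand D = ETc × 30 d = 8.5995 × 30 = 257.985 mm
D − Pe = 257.985 − 20.2 = 237.785 mm
Gross irrigation = 237.785 / 0.80 = 297.231 mm
Volume = 297.231 mm × 33.3 ha × 10 = 98977.9 m³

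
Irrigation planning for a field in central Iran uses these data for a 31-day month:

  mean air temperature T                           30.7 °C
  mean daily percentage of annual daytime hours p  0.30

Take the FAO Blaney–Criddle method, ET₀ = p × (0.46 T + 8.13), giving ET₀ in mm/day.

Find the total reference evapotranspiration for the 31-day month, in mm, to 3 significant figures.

207 mm

ET₀ = 0.30 × (0.46 × 30.7 + 8.13) = 0.30 × 22.252 = 6.6756 mm/d
Monthly total = 6.6756 × 31 = 206.944 mm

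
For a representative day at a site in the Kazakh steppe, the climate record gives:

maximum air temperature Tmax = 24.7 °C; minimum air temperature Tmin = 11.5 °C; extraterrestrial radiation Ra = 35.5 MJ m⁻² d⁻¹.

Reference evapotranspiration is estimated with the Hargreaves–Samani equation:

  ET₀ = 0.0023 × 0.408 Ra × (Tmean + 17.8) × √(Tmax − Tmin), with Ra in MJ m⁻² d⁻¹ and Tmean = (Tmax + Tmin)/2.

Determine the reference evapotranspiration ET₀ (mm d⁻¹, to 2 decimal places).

4.35 mm d⁻¹

Tmean = (24.7 + 11.5)/2 = 18.10 °C
0.408 Ra = 0.408 × 35.5 = 14.4840 mm/d equivalent
ET₀ = 0.0023 × 14.4840 × (18.10 + 17.8) × √13.2 = 0.0023 × 14.4840 × 35.90 × 3.6332 = 4.3451 mm/d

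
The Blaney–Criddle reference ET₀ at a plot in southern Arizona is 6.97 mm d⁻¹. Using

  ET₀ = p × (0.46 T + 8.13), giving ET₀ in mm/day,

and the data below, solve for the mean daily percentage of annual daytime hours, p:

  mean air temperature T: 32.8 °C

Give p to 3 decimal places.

0.300

p = ET₀ / (0.46 T + 8.13) = 6.97 / (0.46 × 32.8 + 8.13) = 6.97 / 23.218 = 0.3002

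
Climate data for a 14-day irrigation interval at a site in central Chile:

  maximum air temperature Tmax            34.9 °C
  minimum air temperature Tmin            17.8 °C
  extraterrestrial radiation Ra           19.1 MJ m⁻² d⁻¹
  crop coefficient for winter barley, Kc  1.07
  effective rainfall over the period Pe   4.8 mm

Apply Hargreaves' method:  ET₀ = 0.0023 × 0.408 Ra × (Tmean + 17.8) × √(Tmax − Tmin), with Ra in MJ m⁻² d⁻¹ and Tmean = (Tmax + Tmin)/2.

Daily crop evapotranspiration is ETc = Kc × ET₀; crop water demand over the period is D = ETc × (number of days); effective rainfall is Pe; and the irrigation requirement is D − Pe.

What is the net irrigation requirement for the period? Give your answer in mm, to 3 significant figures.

Tmean = (34.9 + 17.8)/2 = 26.35 °C
0.408 Ra = 0.408 × 19.1 = 7.7928 mm/d equivalent
ET₀ = 0.0023 × 7.7928 × (26.35 + 17.8) × √17.1 = 0.0023 × 7.7928 × 44.15 × 4.1352 = 3.2723 mm/d
ETc = Kc × ET₀ = 1.07 × 3.2723 = 3.5014 mm/d
Crop demand D = ETc × 14 d = 3.5014 × 14 = 49.020 mm
D − Pe = 49.020 − 4.8 = 44.220 mm

44.2 mm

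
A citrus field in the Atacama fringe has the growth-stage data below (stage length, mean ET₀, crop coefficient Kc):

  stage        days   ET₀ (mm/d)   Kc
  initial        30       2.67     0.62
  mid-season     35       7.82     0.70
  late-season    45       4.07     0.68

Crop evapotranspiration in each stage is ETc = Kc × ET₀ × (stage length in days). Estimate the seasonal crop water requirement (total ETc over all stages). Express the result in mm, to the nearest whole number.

366 mm

initial: 0.62 × 2.67 × 30 = 49.66 mm
mid-season: 0.70 × 7.82 × 35 = 191.59 mm
late-season: 0.68 × 4.07 × 45 = 124.54 mm
Seasonal total = 365.79 mm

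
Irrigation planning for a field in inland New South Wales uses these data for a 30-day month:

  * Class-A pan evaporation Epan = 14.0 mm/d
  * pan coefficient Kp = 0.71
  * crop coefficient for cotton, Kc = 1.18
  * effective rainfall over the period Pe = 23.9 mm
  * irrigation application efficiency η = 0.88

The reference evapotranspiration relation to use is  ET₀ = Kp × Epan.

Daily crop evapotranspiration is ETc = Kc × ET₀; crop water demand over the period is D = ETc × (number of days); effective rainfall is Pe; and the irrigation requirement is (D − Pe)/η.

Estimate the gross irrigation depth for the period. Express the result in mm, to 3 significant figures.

ET₀ = 0.71 × 14.0 = 9.9400 mm/d
ETc = Kc × ET₀ = 1.18 × 9.9400 = 11.7292 mm/d
Crop demand D = ETc × 30 d = 11.7292 × 30 = 351.876 mm
D − Pe = 351.876 − 23.9 = 327.976 mm
Gross irrigation = 327.976 / 0.88 = 372.700 mm

373 mm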